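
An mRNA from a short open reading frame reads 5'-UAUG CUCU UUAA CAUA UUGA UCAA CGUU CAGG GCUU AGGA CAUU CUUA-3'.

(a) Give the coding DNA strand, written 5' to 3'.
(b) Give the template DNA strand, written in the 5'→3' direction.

(a) The coding strand matches the mRNA with U→T.
(b) The template strand is the reverse complement of the coding strand.

(a) 5'-TATGCTCTTTAACATATTGATCAACGTTCAGGGCTTAGGACATTCTTA-3'
(b) 5'-TAAGAATGTCCTAAGCCCTGAACGTTGATCAATATGTTAAAGAGCATA-3'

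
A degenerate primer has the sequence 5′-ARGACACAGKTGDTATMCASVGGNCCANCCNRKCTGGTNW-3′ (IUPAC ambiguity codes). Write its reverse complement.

Standard pairs A↔T, G↔C; ambiguity codes pair R↔Y, M↔K, W↔W, S↔S, D↔H, V↔B, N↔N. Complement (TYCTGTGTCMACHATAKGTSBCCNGGTNGGNYMGACCANW), then reverse for 5'→3'.

5'-WNACCAGMYNGGNTGGNCCBSTGKATAHCAMCTGTGTCYT-3'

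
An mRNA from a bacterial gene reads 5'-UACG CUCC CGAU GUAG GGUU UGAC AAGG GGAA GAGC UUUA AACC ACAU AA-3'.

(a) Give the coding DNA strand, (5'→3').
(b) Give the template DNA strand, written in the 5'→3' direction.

(a) 5′-TACGCTCCCGATGTAGGGTTTGACAAGGGGAAGAGCTTTAAACCACATAA-3′
(b) 5′-TTATGTGGTTTAAAGCTCTTCCCCTTGTCAAACCCTACATCGGGAGCGTA-3′

(a) The coding strand matches the mRNA with U→T.
(b) The template strand is the reverse complement of the coding strand.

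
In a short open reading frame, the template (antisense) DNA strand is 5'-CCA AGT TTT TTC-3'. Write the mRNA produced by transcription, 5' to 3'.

5'-GAAAAAACUUGG-3'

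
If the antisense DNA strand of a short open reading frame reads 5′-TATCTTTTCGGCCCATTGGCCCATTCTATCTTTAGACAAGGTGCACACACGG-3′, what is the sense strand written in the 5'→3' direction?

5′-CCGTGTGTGCACCTTGTCTAAAGATAGAATGGGCCAATGGGCCGAAAAGATA-3′

The coding strand is complementary and antiparallel to the template: take the complement (A↔T, G↔C) and reverse.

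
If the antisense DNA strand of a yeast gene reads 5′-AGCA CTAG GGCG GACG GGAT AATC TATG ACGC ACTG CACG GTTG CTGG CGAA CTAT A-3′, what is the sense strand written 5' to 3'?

The coding strand is complementary and antiparallel to the template: take the complement (A↔T, G↔C) and reverse.

5′-TATAGTTCGCCAGCAACCGTGCAGTGCGTCATAGATTATCCCGTCCGCCCTAGTGCT-3′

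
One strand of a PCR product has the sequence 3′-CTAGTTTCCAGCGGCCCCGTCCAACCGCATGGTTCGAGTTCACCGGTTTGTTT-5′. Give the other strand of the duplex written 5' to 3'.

5'-GATCAAAGGTCGCCGGGGCAGGTTGGCGTACCAAGCTCAAGTGGCCAAACAAA-3'

The strand is given 3'→5', so its complement runs 5'→3' in the same left-to-right order: pair each base A↔T, G↔C.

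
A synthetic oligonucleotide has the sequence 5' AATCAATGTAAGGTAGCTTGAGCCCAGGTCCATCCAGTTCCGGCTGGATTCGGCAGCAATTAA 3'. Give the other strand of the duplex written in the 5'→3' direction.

The complement of AATCAATGTAAGGTAGCTTGAGCCCAGGTCCATCCAGTTCCGGCTGGATTCGGCAGCAATTAA is TTAGTTACATTCCATCGAACTCGGGTCCAGGTAGGTCAAGGCCGACCTAAGCCGTCGTTAATT (A↔T, G↔C). DNA strands are antiparallel, so the complementary strand runs 3'→5'; reversing gives the 5'→3' form.

5'-TTAATTGCTGCCGAATCCAGCCGGAACTGGATGGACCTGGGCTCAAGCTACCTTACATTGATT-3'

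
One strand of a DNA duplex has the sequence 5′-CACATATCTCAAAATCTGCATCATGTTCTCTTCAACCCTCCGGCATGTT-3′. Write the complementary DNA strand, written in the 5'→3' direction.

5'-AACATGCCGGAGGGTTGAAGAGAACATGATGCAGATTTTGAGATATGTG-3'

The complement of CACATATCTCAAAATCTGCATCATGTTCTCTTCAACCCTCCGGCATGTT is GTGTATAGAGTTTTAGACGTAGTACAAGAGAAGTTGGGAGGCCGTACAA (A↔T, G↔C). DNA strands are antiparallel, so the complementary strand runs 3'→5'; reversing gives the 5'→3' form.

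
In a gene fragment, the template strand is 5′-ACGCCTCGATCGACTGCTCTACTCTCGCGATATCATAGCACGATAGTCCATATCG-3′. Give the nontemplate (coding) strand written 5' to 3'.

The coding strand is complementary and antiparallel to the template: take the complement (A↔T, G↔C) and reverse.

5'-CGATATGGACTATCGTGCTATGATATCGCGAGAGTAGAGCAGTCGATCGAGGCGT-3'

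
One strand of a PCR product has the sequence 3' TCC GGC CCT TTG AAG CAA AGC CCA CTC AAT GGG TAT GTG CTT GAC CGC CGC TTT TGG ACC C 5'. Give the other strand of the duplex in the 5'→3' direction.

5'-AGGCCGGGAAACTTCGTTTCGGGTGAGTTACCCATACACGAACTGGCGGCGAAAACCTGGG-3'

The strand is given 3'→5', so its complement runs 5'→3' in the same left-to-right order: pair each base A↔T, G↔C.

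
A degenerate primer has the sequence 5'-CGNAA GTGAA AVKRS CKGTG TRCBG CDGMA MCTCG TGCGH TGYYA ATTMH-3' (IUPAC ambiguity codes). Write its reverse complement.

Standard pairs A↔T, G↔C; ambiguity codes pair R↔Y, M↔K, S↔S, B↔V, D↔H, N↔N. Complement (GCNTTCACTTTBMYSGMCACAYGVCGHCKTKGAGCACGCDACRRTTAAKD), then reverse for 5'→3'.

5'-DKAATTRRCADCGCACGAGKTKCHGCVGYACACMGSYMBTTTCACTTNCG-3'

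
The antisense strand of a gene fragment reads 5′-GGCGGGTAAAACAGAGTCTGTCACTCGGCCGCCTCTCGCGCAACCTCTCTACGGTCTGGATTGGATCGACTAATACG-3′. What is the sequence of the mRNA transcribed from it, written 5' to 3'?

5'-CGUAUUAGUCGAUCCAAUCCAGACCGUAGAGAGGUUGCGCGAGAGGCGGCCGAGUGACAGACUCUGUUUUACCCGCC-3'

RNA polymerase reads the template 3'→5' and synthesizes mRNA 5'→3' by base-pairing (A→U, T→A, G↔C). The complement of the template is CCGCCCATTTTGTCTCAGACAGTGAGCCGGCGGAGAGCGCGTTGGAGAGATGCCAGACCTAACCTAGCTGATTATGC; antiparallel, so 5'→3' the coding strand is CGTATTAGTCGATCCAATCCAGACCGTAGAGAGGTTGCGCGAGAGGCGGCCGAGTGACAGACTCTGTTTTACCCGCC. Replace T with U for the mRNA.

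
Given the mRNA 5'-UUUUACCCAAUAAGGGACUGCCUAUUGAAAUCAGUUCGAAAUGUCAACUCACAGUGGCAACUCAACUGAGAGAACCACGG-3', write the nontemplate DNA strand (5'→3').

5'-TTTTACCCAATAAGGGACTGCCTATTGAAATCAGTTCGAAATGTCAACTCACAGTGGCAACTCAACTGAGAGAACCACGG-3'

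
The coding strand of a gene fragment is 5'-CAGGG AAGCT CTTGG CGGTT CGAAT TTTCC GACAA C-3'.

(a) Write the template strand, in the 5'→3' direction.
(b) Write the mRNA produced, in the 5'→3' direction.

(a) The template strand is the reverse complement of the coding strand: complement GTCCCTTCGAGAACCGCCAAGCTTAAAAGGCTGTTG, then reverse.
(b) mRNA matches the coding strand with T→U.

(a) 5'-GTTGTCGGAAAATTCGAACCGCCAAGAGCTTCCCTG-3'
(b) 5'-CAGGGAAGCUCUUGGCGGUUCGAAUUUUCCGACAAC-3'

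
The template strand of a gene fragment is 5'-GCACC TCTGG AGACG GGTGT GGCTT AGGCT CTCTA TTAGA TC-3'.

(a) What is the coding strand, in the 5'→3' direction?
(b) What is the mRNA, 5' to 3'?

(a) The coding strand is the reverse complement of the template: complement CGTGGAGACCTCTGCCCACACCGAATCCGAGAGATAATCTAG, then reverse.
(b) mRNA has the coding-strand sequence with T→U.

(a) 5'-GATCTAATAGAGAGCCTAAGCCACACCCGTCTCCAGAGGTGC-3'
(b) 5'-GAUCUAAUAGAGAGCCUAAGCCACACCCGUCUCCAGAGGUGC-3'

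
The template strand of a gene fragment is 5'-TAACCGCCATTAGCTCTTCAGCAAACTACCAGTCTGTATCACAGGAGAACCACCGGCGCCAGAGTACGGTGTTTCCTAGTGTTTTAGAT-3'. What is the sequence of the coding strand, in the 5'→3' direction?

The coding strand is complementary and antiparallel to the template: take the complement (A↔T, G↔C) and reverse.

5'-ATCTAAAACACTAGGAAACACCGTACTCTGGCGCCGGTGGTTCTCCTGTGATACAGACTGGTAGTTTGCTGAAGAGCTAATGGCGGTTA-3'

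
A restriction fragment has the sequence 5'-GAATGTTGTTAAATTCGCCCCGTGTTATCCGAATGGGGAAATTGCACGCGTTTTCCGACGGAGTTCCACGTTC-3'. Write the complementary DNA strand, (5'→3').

Pairing A↔T and G↔C gives CTTACAACAATTTAAGCGGGGCACAATAGGCTTACCCCTTTAACGTGCGCAAAAGGCTGCCTCAAGGTGCAAG, running 3'→5'. Reverse for the 5'→3' convention.

5'-GAACGTGGAACTCCGTCGGAAAACGCGTGCAATTTCCCCATTCGGATAACACGGGGCGAATTTAACAACATTC-3'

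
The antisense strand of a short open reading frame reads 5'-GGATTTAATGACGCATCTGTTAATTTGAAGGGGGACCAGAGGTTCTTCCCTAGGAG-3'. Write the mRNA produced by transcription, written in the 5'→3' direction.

The mRNA has the sequence of the coding strand (reverse complement of the template) with T→U. Reverse complement of GGATTTAATGACGCATCTGTTAATTTGAAGGGGGACCAGAGGTTCTTCCCTAGGAG is CTCCTAGGGAAGAACCTCTGGTCCCCCTTCAAATTAACAGATGCGTCATTAAATCC; then T→U.

5'-CUCCUAGGGAAGAACCUCUGGUCCCCCUUCAAAUUAACAGAUGCGUCAUUAAAUCC-3'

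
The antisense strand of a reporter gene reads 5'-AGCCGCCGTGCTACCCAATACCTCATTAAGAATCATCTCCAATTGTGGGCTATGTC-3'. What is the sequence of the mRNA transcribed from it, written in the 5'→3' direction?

The mRNA has the sequence of the coding strand (reverse complement of the template) with T→U. Reverse complement of AGCCGCCGTGCTACCCAATACCTCATTAAGAATCATCTCCAATTGTGGGCTATGTC is GACATAGCCCACAATTGGAGATGATTCTTAATGAGGTATTGGGTAGCACGGCGGCT; then T→U.

5'-GACAUAGCCCACAAUUGGAGAUGAUUCUUAAUGAGGUAUUGGGUAGCACGGCGGCU-3'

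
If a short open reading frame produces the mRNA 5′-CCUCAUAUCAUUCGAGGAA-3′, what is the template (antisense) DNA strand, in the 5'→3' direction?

5'-TTCCTCGAATGATATGAGG-3'

Replace U with T to get the coding DNA strand: CCTCATATCATTCGAGGAA. The template strand is its reverse complement (complement GGAGTATAGTAAGCTCCTT, then reverse).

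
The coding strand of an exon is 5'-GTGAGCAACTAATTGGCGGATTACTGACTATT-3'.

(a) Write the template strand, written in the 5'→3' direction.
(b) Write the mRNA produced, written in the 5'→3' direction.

(a) 5'-AATAGTCAGTAATCCGCCAATTAGTTGCTCAC-3'
(b) 5'-GUGAGCAACUAAUUGGCGGAUUACUGACUAUU-3'

(a) The template strand is the reverse complement of the coding strand: complement CACTCGTTGATTAACCGCCTAATGACTGATAA, then reverse.
(b) mRNA matches the coding strand with T→U.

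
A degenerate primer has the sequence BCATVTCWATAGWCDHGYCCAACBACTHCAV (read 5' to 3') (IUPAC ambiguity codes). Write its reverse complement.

5'-BTGDAGTVGTTGGRCDHGWCTATWGABATGV-3'

Standard pairs A↔T, G↔C; ambiguity codes pair Y↔R, W↔W, B↔V, D↔H. Complement (VGTABAGWTATCWGHDCRGGTTGVTGADGTB), then reverse for 5'→3'.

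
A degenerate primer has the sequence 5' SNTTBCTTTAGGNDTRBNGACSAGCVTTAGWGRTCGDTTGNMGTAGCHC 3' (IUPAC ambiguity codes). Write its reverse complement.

5'-GDGCTACKNCAAHCGAYCWCTAABGCTSGTCNVYAHNCCTAAAGVAANS-3'

Standard pairs A↔T, G↔C; ambiguity codes pair R↔Y, M↔K, W↔W, S↔S, B↔V, D↔H, N↔N. Complement (SNAAVGAAATCCNHAYVNCTGSTCGBAATCWCYAGCHAACNKCATCGDG), then reverse for 5'→3'.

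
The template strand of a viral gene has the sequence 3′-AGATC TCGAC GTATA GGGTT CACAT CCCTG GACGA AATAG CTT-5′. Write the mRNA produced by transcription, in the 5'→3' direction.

5'-UCUAGAGCUGCAUAUCCCAAGUGUAGGGACCUGCUUUAUCGAA-3'

Reading the template 3'→5' as shown, RNA polymerase pairs each base (A→U, T→A, G↔C) to build mRNA 5'→3' directly.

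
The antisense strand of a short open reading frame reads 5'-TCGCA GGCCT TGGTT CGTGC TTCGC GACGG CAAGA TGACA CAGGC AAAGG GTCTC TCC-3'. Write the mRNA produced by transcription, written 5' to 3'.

5'-GGAGAGACCCUUUGCCUGUGUCAUCUUGCCGUCGCGAAGCACGAACCAAGGCCUGCGA-3'

RNA polymerase reads the template 3'→5' and synthesizes mRNA 5'→3' by base-pairing (A→U, T→A, G↔C). The complement of the template is AGCGTCCGGAACCAAGCACGAAGCGCTGCCGTTCTACTGTGTCCGTTTCCCAGAGAGG; antiparallel, so 5'→3' the coding strand is GGAGAGACCCTTTGCCTGTGTCATCTTGCCGTCGCGAAGCACGAACCAAGGCCTGCGA. Replace T with U for the mRNA.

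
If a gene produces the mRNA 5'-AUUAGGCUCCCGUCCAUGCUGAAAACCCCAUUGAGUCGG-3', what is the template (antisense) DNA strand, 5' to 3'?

5'-CCGACTCAATGGGGTTTTCAGCATGGACGGGAGCCTAAT-3'

Replace U with T to get the coding DNA strand: ATTAGGCTCCCGTCCATGCTGAAAACCCCATTGAGTCGG. The template strand is its reverse complement (complement TAATCCGAGGGCAGGTACGACTTTTGGGGTAACTCAGCC, then reverse).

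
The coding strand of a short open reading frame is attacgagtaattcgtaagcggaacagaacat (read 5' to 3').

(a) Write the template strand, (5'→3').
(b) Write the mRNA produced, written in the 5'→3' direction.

(a) 5′-ATGTTCTGTTCCGCTTACGAATTACTCGTAAT-3′
(b) 5′-AUUACGAGUAAUUCGUAAGCGGAACAGAACAU-3′

(a) The template strand is the reverse complement of the coding strand: complement TAATGCTCATTAAGCATTCGCCTTGTCTTGTA, then reverse.
(b) mRNA matches the coding strand with T→U.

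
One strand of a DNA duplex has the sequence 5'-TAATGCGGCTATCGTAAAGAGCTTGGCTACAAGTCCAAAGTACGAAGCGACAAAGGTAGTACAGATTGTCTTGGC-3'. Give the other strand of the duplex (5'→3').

5'-GCCAAGACAATCTGTACTACCTTTGTCGCTTCGTACTTTGGACTTGTAGCCAAGCTCTTTACGATAGCCGCATTA-3'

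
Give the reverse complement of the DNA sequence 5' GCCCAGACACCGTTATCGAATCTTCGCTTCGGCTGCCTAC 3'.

Complement each base (A↔T, G↔C): CGGGTCTGTGGCAATAGCTTAGAAGCGAAGCCGACGGATG. Then reverse.

5′-GTAGGCAGCCGAAGCGAAGATTCGATAACGGTGTCTGGGC-3′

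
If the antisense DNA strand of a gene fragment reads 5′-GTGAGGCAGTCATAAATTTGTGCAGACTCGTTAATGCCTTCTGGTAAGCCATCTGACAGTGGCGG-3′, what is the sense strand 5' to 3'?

5'-CCGCCACTGTCAGATGGCTTACCAGAAGGCATTAACGAGTCTGCACAAATTTATGACTGCCTCAC-3'

The coding strand is complementary and antiparallel to the template: take the complement (A↔T, G↔C) and reverse.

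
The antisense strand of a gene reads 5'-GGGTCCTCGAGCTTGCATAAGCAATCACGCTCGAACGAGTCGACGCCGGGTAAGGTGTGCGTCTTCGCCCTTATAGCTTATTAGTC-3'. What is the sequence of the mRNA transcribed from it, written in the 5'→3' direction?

The mRNA has the sequence of the coding strand (reverse complement of the template) with T→U. Reverse complement of GGGTCCTCGAGCTTGCATAAGCAATCACGCTCGAACGAGTCGACGCCGGGTAAGGTGTGCGTCTTCGCCCTTATAGCTTATTAGTC is GACTAATAAGCTATAAGGGCGAAGACGCACACCTTACCCGGCGTCGACTCGTTCGAGCGTGATTGCTTATGCAAGCTCGAGGACCC; then T→U.

5'-GACUAAUAAGCUAUAAGGGCGAAGACGCACACCUUACCCGGCGUCGACUCGUUCGAGCGUGAUUGCUUAUGCAAGCUCGAGGACCC-3'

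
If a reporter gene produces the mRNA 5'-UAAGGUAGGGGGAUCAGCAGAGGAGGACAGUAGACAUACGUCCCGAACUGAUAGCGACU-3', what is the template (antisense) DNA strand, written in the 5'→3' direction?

5'-AGTCGCTATCAGTTCGGGACGTATGTCTACTGTCCTCCTCTGCTGATCCCCCTACCTTA-3'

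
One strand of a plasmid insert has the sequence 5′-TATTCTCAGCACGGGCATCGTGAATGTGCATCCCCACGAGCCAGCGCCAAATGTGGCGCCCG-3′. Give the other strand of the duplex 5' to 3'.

5'-CGGGCGCCACATTTGGCGCTGGCTCGTGGGGATGCACATTCACGATGCCCGTGCTGAGAATA-3'

Pairing A↔T and G↔C gives ATAAGAGTCGTGCCCGTAGCACTTACACGTAGGGGTGCTCGGTCGCGGTTTACACCGCGGGC, running 3'→5'. Reverse for the 5'→3' convention.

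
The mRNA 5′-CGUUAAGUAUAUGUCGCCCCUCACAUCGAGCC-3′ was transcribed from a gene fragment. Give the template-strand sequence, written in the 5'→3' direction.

5'-GGCTCGATGTGAGGGGCGACATATACTTAACG-3'

Replace U with T to get the coding DNA strand: CGTTAAGTATATGTCGCCCCTCACATCGAGCC. The template strand is its reverse complement (complement GCAATTCATATACAGCGGGGAGTGTAGCTCGG, then reverse).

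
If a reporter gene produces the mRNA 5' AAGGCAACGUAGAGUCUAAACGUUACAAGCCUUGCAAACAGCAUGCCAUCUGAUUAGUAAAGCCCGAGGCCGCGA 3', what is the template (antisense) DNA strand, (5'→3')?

Replace U with T to get the coding DNA strand: AAGGCAACGTAGAGTCTAAACGTTACAAGCCTTGCAAACAGCATGCCATCTGATTAGTAAAGCCCGAGGCCGCGA. The template strand is its reverse complement (complement TTCCGTTGCATCTCAGATTTGCAATGTTCGGAACGTTTGTCGTACGGTAGACTAATCATTTCGGGCTCCGGCGCT, then reverse).

5′-TCGCGGCCTCGGGCTTTACTAATCAGATGGCATGCTGTTTGCAAGGCTTGTAACGTTTAGACTCTACGTTGCCTT-3′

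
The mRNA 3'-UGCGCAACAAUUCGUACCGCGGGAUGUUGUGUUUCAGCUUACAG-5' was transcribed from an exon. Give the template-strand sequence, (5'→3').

Written 5'→3' the mRNA is GACAUUCGACUUUGUGUUGUAGGGCGCCAUGCUUAACAACGCGU, so the coding DNA strand is GACATTCGACTTTGTGTTGTAGGGCGCCATGCTTAACAACGCGT. The template is its reverse complement.

5'-ACGCGTTGTTAAGCATGGCGCCCTACAACACAAAGTCGAATGTC-3'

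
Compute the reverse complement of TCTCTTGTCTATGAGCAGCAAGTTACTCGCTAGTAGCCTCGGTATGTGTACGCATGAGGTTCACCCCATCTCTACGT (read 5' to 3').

Reading the sequence 3'→5' and pairing each base (A↔T, G↔C) gives the reverse complement directly.

5′-ACGTAGAGATGGGGTGAACCTCATGCGTACACATACCGAGGCTACTAGCGAGTAACTTGCTGCTCATAGACAAGAGA-3′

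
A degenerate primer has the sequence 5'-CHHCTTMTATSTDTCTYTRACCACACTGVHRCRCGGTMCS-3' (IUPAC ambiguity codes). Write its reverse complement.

Standard pairs A↔T, G↔C; ambiguity codes pair R↔Y, M↔K, S↔S, D↔H, V↔B. Complement (GDDGAAKATASAHAGARAYTGGTGTGACBDYGYGCCAKGS), then reverse for 5'→3'.

5'-SGKACCGYGYDBCAGTGTGGTYARAGAHASATAKAAGDDG-3'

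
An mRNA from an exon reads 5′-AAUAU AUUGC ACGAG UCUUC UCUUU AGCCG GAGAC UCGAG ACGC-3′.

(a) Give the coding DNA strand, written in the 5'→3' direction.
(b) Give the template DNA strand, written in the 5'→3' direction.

(a) The coding strand matches the mRNA with U→T.
(b) The template strand is the reverse complement of the coding strand.

(a) 5'-AATATATTGCACGAGTCTTCTCTTTAGCCGGAGACTCGAGACGC-3'
(b) 5'-GCGTCTCGAGTCTCCGGCTAAAGAGAAGACTCGTGCAATATATT-3'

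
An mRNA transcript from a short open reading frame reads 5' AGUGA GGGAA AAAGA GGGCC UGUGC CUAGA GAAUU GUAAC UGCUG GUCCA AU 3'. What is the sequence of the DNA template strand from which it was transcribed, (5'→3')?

Replace U with T to get the coding DNA strand: AGTGAGGGAAAAAGAGGGCCTGTGCCTAGAGAATTGTAACTGCTGGTCCAAT. The template strand is its reverse complement (complement TCACTCCCTTTTTCTCCCGGACACGGATCTCTTAACATTGACGACCAGGTTA, then reverse).

5′-ATTGGACCAGCAGTTACAATTCTCTAGGCACAGGCCCTCTTTTTCCCTCACT-3′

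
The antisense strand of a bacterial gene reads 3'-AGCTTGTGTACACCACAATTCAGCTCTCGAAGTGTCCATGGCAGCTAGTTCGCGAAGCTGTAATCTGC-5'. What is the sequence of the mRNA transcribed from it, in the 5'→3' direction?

5'-UCGAACACAUGUGGUGUUAAGUCGAGAGCUUCACAGGUACCGUCGAUCAAGCGCUUCGACAUUAGACG-3'

Reading the template 3'→5' as shown, RNA polymerase pairs each base (A→U, T→A, G↔C) to build mRNA 5'→3' directly.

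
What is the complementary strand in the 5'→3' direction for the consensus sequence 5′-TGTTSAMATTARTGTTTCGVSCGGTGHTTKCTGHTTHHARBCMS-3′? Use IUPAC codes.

5'-SKGVYTDDAADCAGMAADCACCGSBCGAAACAYTAATKTSAACA-3'

Standard pairs A↔T, G↔C; ambiguity codes pair R↔Y, M↔K, S↔S, B↔V, H↔D. Complement (ACAASTKTAATYACAAAGCBSGCCACDAAMGACDAADDTYVGKS), then reverse for 5'→3'.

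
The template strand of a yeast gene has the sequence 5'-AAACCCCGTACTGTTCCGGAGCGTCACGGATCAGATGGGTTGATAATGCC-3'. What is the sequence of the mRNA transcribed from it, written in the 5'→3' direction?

5'-GGCAUUAUCAACCCAUCUGAUCCGUGACGCUCCGGAACAGUACGGGGUUU-3'

RNA polymerase reads the template 3'→5' and synthesizes mRNA 5'→3' by base-pairing (A→U, T→A, G↔C). The complement of the template is TTTGGGGCATGACAAGGCCTCGCAGTGCCTAGTCTACCCAACTATTACGG; antiparallel, so 5'→3' the coding strand is GGCATTATCAACCCATCTGATCCGTGACGCTCCGGAACAGTACGGGGTTT. Replace T with U for the mRNA.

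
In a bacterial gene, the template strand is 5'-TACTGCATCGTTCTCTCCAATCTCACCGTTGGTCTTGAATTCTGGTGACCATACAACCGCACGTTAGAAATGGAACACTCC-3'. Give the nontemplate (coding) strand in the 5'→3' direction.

The coding strand is complementary and antiparallel to the template: take the complement (A↔T, G↔C) and reverse.

5'-GGAGTGTTCCATTTCTAACGTGCGGTTGTATGGTCACCAGAATTCAAGACCAACGGTGAGATTGGAGAGAACGATGCAGTA-3'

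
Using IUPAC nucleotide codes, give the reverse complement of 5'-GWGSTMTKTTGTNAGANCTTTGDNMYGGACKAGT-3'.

Standard pairs A↔T, G↔C; ambiguity codes pair Y↔R, M↔K, W↔W, S↔S, D↔H, N↔N. Complement (CWCSAKAMAACANTCTNGAAACHNKRCCTGMTCA), then reverse for 5'→3'.

5'-ACTMGTCCRKNHCAAAGNTCTNACAAMAKASCWC-3'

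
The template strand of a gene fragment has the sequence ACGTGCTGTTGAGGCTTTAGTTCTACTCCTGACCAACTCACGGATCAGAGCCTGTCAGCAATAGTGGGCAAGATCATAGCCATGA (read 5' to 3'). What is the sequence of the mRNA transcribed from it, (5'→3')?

RNA polymerase reads the template 3'→5' and synthesizes mRNA 5'→3' by base-pairing (A→U, T→A, G↔C). The complement of the template is TGCACGACAACTCCGAAATCAAGATGAGGACTGGTTGAGTGCCTAGTCTCGGACAGTCGTTATCACCCGTTCTAGTATCGGTACT; antiparallel, so 5'→3' the coding strand is TCATGGCTATGATCTTGCCCACTATTGCTGACAGGCTCTGATCCGTGAGTTGGTCAGGAGTAGAACTAAAGCCTCAACAGCACGT. Replace T with U for the mRNA.

5′-UCAUGGCUAUGAUCUUGCCCACUAUUGCUGACAGGCUCUGAUCCGUGAGUUGGUCAGGAGUAGAACUAAAGCCUCAACAGCACGU-3′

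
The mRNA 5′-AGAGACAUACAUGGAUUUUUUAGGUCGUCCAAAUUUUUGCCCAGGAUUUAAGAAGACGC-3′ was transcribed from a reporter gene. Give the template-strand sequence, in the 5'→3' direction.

Replace U with T to get the coding DNA strand: AGAGACATACATGGATTTTTTAGGTCGTCCAAATTTTTGCCCAGGATTTAAGAAGACGC. The template strand is its reverse complement (complement TCTCTGTATGTACCTAAAAAATCCAGCAGGTTTAAAAACGGGTCCTAAATTCTTCTGCG, then reverse).

5′-GCGTCTTCTTAAATCCTGGGCAAAAATTTGGACGACCTAAAAAATCCATGTATGTCTCT-3′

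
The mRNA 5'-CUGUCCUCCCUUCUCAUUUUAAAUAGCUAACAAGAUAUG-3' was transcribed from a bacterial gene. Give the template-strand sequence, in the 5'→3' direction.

Replace U with T to get the coding DNA strand: CTGTCCTCCCTTCTCATTTTAAATAGCTAACAAGATATG. The template strand is its reverse complement (complement GACAGGAGGGAAGAGTAAAATTTATCGATTGTTCTATAC, then reverse).

5′-CATATCTTGTTAGCTATTTAAAATGAGAAGGGAGGACAG-3′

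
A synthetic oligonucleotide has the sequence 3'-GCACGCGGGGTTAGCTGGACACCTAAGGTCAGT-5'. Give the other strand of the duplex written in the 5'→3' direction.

5'-CGTGCGCCCCAATCGACCTGTGGATTCCAGTCA-3'

The strand is given 3'→5', so its complement runs 5'→3' in the same left-to-right order: pair each base A↔T, G↔C.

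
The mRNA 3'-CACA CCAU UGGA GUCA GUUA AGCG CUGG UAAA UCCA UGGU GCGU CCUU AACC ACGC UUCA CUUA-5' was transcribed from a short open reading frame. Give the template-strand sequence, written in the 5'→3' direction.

5′-GTGTGGTAACCTCAGTCAATTCGCGACCATTTAGGTACCACGCAGGAATTGGTGCGAAGTGAAT-3′

Written 5'→3' the mRNA is AUUCACUUCGCACCAAUUCCUGCGUGGUACCUAAAUGGUCGCGAAUUGACUGAGGUUACCACAC, so the coding DNA strand is ATTCACTTCGCACCAATTCCTGCGTGGTACCTAAATGGTCGCGAATTGACTGAGGTTACCACAC. The template is its reverse complement.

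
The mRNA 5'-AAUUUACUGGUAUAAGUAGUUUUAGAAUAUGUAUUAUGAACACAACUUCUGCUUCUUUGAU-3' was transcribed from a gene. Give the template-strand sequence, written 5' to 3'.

5'-ATCAAAGAAGCAGAAGTTGTGTTCATAATACATATTCTAAAACTACTTATACCAGTAAATT-3'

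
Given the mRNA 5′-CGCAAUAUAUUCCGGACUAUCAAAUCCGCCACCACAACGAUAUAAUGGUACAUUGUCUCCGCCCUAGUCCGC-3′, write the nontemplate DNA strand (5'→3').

The coding DNA strand has the same 5'→3' sequence as the mRNA with U replaced by T.

5′-CGCAATATATTCCGGACTATCAAATCCGCCACCACAACGATATAATGGTACATTGTCTCCGCCCTAGTCCGC-3′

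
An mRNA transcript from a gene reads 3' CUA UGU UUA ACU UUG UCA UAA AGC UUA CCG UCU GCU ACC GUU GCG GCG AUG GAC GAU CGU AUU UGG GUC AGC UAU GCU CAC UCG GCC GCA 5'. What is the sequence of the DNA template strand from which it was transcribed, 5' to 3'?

5'-GATACAAATTGAAACAGTATTTCGAATGGCAGACGATGGCAACGCCGCTACCTGCTAGCATAAACCCAGTCGATACGAGTGAGCCGGCGT-3'

Written 5'→3' the mRNA is ACGCCGGCUCACUCGUAUCGACUGGGUUUAUGCUAGCAGGUAGCGGCGUUGCCAUCGUCUGCCAUUCGAAAUACUGUUUCAAUUUGUAUC, so the coding DNA strand is ACGCCGGCTCACTCGTATCGACTGGGTTTATGCTAGCAGGTAGCGGCGTTGCCATCGTCTGCCATTCGAAATACTGTTTCAATTTGTATC. The template is its reverse complement.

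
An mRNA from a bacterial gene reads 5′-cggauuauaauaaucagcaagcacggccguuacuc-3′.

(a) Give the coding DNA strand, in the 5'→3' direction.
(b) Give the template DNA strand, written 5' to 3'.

(a) The coding strand matches the mRNA with U→T.
(b) The template strand is the reverse complement of the coding strand.

(a) 5'-CGGATTATAATAATCAGCAAGCACGGCCGTTACTC-3'
(b) 5′-GAGTAACGGCCGTGCTTGCTGATTATTATAATCCG-3′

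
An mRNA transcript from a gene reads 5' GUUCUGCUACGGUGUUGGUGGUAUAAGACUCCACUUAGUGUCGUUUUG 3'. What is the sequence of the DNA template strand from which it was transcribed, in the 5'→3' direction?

5'-CAAAACGACACTAAGTGGAGTCTTATACCACCAACACCGTAGCAGAAC-3'

Replace U with T to get the coding DNA strand: GTTCTGCTACGGTGTTGGTGGTATAAGACTCCACTTAGTGTCGTTTTG. The template strand is its reverse complement (complement CAAGACGATGCCACAACCACCATATTCTGAGGTGAATCACAGCAAAAC, then reverse).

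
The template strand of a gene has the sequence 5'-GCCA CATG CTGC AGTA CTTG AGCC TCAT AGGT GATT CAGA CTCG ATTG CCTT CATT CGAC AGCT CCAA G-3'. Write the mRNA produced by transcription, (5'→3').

The mRNA has the sequence of the coding strand (reverse complement of the template) with T→U. Reverse complement of GCCACATGCTGCAGTACTTGAGCCTCATAGGTGATTCAGACTCGATTGCCTTCATTCGACAGCTCCAAG is CTTGGAGCTGTCGAATGAAGGCAATCGAGTCTGAATCACCTATGAGGCTCAAGTACTGCAGCATGTGGC; then T→U.

5'-CUUGGAGCUGUCGAAUGAAGGCAAUCGAGUCUGAAUCACCUAUGAGGCUCAAGUACUGCAGCAUGUGGC-3'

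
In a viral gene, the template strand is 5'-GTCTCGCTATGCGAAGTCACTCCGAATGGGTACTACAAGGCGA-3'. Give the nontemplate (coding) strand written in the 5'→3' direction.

The coding strand is complementary and antiparallel to the template: take the complement (A↔T, G↔C) and reverse.

5'-TCGCCTTGTAGTACCCATTCGGAGTGACTTCGCATAGCGAGAC-3'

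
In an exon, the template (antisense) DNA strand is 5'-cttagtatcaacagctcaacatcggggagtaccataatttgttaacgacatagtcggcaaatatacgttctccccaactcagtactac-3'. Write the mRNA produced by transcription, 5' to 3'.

RNA polymerase reads the template 3'→5' and synthesizes mRNA 5'→3' by base-pairing (A→U, T→A, G↔C). The complement of the template is GAATCATAGTTGTCGAGTTGTAGCCCCTCATGGTATTAAACAATTGCTGTATCAGCCGTTTATATGCAAGAGGGGTTGAGTCATGATG; antiparallel, so 5'→3' the coding strand is GTAGTACTGAGTTGGGGAGAACGTATATTTGCCGACTATGTCGTTAACAAATTATGGTACTCCCCGATGTTGAGCTGTTGATACTAAG. Replace T with U for the mRNA.

5'-GUAGUACUGAGUUGGGGAGAACGUAUAUUUGCCGACUAUGUCGUUAACAAAUUAUGGUACUCCCCGAUGUUGAGCUGUUGAUACUAAG-3'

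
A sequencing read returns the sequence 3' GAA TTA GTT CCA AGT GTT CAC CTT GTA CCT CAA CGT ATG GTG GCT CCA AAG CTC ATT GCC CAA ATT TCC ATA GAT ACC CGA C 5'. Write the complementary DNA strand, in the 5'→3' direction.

5'-CTTAATCAAGGTTCACAAGTGGAACATGGAGTTGCATACCACCGAGGTTTCGAGTAACGGGTTTAAAGGTATCTATGGGCTG-3'

The strand is given 3'→5', so its complement runs 5'→3' in the same left-to-right order: pair each base A↔T, G↔C.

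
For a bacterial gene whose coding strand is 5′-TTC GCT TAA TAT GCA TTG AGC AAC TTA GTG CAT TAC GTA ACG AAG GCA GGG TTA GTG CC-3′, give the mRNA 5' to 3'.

5'-UUCGCUUAAUAUGCAUUGAGCAACUUAGUGCAUUACGUAACGAAGGCAGGGUUAGUGCC-3'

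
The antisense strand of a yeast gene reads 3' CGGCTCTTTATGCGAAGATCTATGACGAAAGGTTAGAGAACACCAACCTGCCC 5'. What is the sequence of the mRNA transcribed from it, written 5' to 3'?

Reading the template 3'→5' as shown, RNA polymerase pairs each base (A→U, T→A, G↔C) to build mRNA 5'→3' directly.

5′-GCCGAGAAAUACGCUUCUAGAUACUGCUUUCCAAUCUCUUGUGGUUGGACGGG-3′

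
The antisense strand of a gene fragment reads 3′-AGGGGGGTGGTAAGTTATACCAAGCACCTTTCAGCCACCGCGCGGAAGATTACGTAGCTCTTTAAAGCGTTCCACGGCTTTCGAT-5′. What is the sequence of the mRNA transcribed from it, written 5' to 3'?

Reading the template 3'→5' as shown, RNA polymerase pairs each base (A→U, T→A, G↔C) to build mRNA 5'→3' directly.

5'-UCCCCCCACCAUUCAAUAUGGUUCGUGGAAAGUCGGUGGCGCGCCUUCUAAUGCAUCGAGAAAUUUCGCAAGGUGCCGAAAGCUA-3'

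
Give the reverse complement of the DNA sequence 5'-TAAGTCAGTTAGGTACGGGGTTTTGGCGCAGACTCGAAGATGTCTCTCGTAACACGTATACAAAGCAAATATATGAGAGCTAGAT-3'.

Complement each base (A↔T, G↔C): ATTCAGTCAATCCATGCCCCAAAACCGCGTCTGAGCTTCTACAGAGAGCATTGTGCATATGTTTCGTTTATATACTCTCGATCTA. Then reverse.

5'-ATCTAGCTCTCATATATTTGCTTTGTATACGTGTTACGAGAGACATCTTCGAGTCTGCGCCAAAACCCCGTACCTAACTGACTTA-3'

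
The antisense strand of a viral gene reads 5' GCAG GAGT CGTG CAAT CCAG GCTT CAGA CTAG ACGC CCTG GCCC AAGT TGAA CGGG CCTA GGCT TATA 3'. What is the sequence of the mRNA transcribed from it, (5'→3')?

5'-UAUAAGCCUAGGCCCGUUCAACUUGGGCCAGGGCGUCUAGUCUGAAGCCUGGAUUGCACGACUCCUGC-3'

The mRNA has the sequence of the coding strand (reverse complement of the template) with T→U. Reverse complement of GCAGGAGTCGTGCAATCCAGGCTTCAGACTAGACGCCCTGGCCCAAGTTGAACGGGCCTAGGCTTATA is TATAAGCCTAGGCCCGTTCAACTTGGGCCAGGGCGTCTAGTCTGAAGCCTGGATTGCACGACTCCTGC; then T→U.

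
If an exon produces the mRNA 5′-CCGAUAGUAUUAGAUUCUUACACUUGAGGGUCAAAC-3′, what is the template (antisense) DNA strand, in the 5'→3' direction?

Replace U with T to get the coding DNA strand: CCGATAGTATTAGATTCTTACACTTGAGGGTCAAAC. The template strand is its reverse complement (complement GGCTATCATAATCTAAGAATGTGAACTCCCAGTTTG, then reverse).

5'-GTTTGACCCTCAAGTGTAAGAATCTAATACTATCGG-3'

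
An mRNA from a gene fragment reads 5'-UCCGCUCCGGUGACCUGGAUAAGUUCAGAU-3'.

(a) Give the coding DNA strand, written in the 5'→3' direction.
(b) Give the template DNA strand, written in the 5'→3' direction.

(a) The coding strand matches the mRNA with U→T.
(b) The template strand is the reverse complement of the coding strand.

(a) 5'-TCCGCTCCGGTGACCTGGATAAGTTCAGAT-3'
(b) 5'-ATCTGAACTTATCCAGGTCACCGGAGCGGA-3'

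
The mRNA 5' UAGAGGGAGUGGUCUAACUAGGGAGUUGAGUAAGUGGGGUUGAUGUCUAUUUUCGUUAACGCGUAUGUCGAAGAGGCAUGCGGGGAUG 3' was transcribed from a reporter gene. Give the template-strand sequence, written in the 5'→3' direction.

5'-CATCCCCGCATGCCTCTTCGACATACGCGTTAACGAAAATAGACATCAACCCCACTTACTCAACTCCCTAGTTAGACCACTCCCTCTA-3'

Replace U with T to get the coding DNA strand: TAGAGGGAGTGGTCTAACTAGGGAGTTGAGTAAGTGGGGTTGATGTCTATTTTCGTTAACGCGTATGTCGAAGAGGCATGCGGGGATG. The template strand is its reverse complement (complement ATCTCCCTCACCAGATTGATCCCTCAACTCATTCACCCCAACTACAGATAAAAGCAATTGCGCATACAGCTTCTCCGTACGCCCCTAC, then reverse).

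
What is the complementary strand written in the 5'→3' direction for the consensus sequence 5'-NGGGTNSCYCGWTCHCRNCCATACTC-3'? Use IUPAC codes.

5′-GAGTATGGNYGDGAWCGRGSNACCCN-3′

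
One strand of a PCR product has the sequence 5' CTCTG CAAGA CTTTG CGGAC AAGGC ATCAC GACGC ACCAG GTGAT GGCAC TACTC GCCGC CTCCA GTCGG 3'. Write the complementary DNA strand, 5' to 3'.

5'-CCGACTGGAGGCGGCGAGTAGTGCCATCACCTGGTGCGTCGTGATGCCTTGTCCGCAAAGTCTTGCAGAG-3'

Pairing A↔T and G↔C gives GAGACGTTCTGAAACGCCTGTTCCGTAGTGCTGCGTGGTCCACTACCGTGATGAGCGGCGGAGGTCAGCC, running 3'→5'. Reverse for the 5'→3' convention.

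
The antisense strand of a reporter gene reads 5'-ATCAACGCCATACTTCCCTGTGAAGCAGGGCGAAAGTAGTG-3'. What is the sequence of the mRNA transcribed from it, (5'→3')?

The mRNA has the sequence of the coding strand (reverse complement of the template) with T→U. Reverse complement of ATCAACGCCATACTTCCCTGTGAAGCAGGGCGAAAGTAGTG is CACTACTTTCGCCCTGCTTCACAGGGAAGTATGGCGTTGAT; then T→U.

5'-CACUACUUUCGCCCUGCUUCACAGGGAAGUAUGGCGUUGAU-3'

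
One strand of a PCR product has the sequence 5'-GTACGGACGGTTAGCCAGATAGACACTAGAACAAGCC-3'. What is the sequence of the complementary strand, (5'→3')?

The complement of GTACGGACGGTTAGCCAGATAGACACTAGAACAAGCC is CATGCCTGCCAATCGGTCTATCTGTGATCTTGTTCGG (A↔T, G↔C). DNA strands are antiparallel, so the complementary strand runs 3'→5'; reversing gives the 5'→3' form.

5'-GGCTTGTTCTAGTGTCTATCTGGCTAACCGTCCGTAC-3'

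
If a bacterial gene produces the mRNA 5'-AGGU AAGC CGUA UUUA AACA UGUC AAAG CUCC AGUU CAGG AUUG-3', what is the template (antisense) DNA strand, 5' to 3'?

5'-CAATCCTGAACTGGAGCTTTGACATGTTTAAATACGGCTTACCT-3'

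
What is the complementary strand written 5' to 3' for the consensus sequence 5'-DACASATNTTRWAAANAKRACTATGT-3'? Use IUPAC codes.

5'-ACATAGTYMTNTTTWYAANATSTGTH-3'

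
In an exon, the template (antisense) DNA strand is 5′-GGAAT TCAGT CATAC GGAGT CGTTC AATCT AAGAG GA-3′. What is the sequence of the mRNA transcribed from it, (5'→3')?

5'-UCCUCUUAGAUUGAACGACUCCGUAUGACUGAAUUCC-3'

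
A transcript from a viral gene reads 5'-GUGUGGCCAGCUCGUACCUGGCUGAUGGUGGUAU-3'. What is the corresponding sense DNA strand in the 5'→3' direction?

5'-GTGTGGCCAGCTCGTACCTGGCTGATGGTGGTAT-3'

The coding DNA strand has the same 5'→3' sequence as the mRNA with U replaced by T.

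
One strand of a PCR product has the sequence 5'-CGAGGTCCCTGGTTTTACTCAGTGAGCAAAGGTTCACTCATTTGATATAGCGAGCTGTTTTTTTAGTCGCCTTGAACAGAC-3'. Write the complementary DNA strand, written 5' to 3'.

5'-GTCTGTTCAAGGCGACTAAAAAAACAGCTCGCTATATCAAATGAGTGAACCTTTGCTCACTGAGTAAAACCAGGGACCTCG-3'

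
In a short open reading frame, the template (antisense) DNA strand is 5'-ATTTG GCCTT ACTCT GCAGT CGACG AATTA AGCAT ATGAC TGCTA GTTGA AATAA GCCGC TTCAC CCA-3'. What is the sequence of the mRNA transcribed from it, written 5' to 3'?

RNA polymerase reads the template 3'→5' and synthesizes mRNA 5'→3' by base-pairing (A→U, T→A, G↔C). The complement of the template is TAAACCGGAATGAGACGTCAGCTGCTTAATTCGTATACTGACGATCAACTTTATTCGGCGAAGTGGGT; antiparallel, so 5'→3' the coding strand is TGGGTGAAGCGGCTTATTTCAACTAGCAGTCATATGCTTAATTCGTCGACTGCAGAGTAAGGCCAAAT. Replace T with U for the mRNA.

5′-UGGGUGAAGCGGCUUAUUUCAACUAGCAGUCAUAUGCUUAAUUCGUCGACUGCAGAGUAAGGCCAAAU-3′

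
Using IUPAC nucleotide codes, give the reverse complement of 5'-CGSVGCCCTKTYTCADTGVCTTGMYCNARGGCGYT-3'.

5'-ARCGCCYTNGRKCAAGBCAHTGARAMAGGGCBSCG-3'

Standard pairs A↔T, G↔C; ambiguity codes pair R↔Y, M↔K, S↔S, D↔H, V↔B, N↔N. Complement (GCSBCGGGAMARAGTHACBGAACKRGNTYCCGCRA), then reverse for 5'→3'.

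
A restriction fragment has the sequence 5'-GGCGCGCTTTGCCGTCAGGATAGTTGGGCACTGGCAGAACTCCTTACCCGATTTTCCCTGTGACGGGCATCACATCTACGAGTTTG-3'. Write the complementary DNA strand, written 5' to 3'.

5'-CAAACTCGTAGATGTGATGCCCGTCACAGGGAAAATCGGGTAAGGAGTTCTGCCAGTGCCCAACTATCCTGACGGCAAAGCGCGCC-3'

Pairing A↔T and G↔C gives CCGCGCGAAACGGCAGTCCTATCAACCCGTGACCGTCTTGAGGAATGGGCTAAAAGGGACACTGCCCGTAGTGTAGATGCTCAAAC, running 3'→5'. Reverse for the 5'→3' convention.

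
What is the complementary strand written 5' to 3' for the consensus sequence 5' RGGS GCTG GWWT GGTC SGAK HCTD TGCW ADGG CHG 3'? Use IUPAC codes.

5'-CDGCCHTWGCAHAGDMTCSGACCAWWCCAGCSCCY-3'

Standard pairs A↔T, G↔C; ambiguity codes pair R↔Y, K↔M, W↔W, S↔S, D↔H. Complement (YCCSCGACCWWACCAGSCTMDGAHACGWTHCCGDC), then reverse for 5'→3'.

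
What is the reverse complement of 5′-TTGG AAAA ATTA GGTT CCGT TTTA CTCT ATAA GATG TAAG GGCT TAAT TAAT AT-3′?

5'-ATATTAATTAAGCCCTTACATCTTATAGAGTAAAACGGAACCTAATTTTTCCAA-3'

Complement each base (A↔T, G↔C): AACCTTTTTAATCCAAGGCAAAATGAGATATTCTACATTCCCGAATTAATTATA. Then reverse.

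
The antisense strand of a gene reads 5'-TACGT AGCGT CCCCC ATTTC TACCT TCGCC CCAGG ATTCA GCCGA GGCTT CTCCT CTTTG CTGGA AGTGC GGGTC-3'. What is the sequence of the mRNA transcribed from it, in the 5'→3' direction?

5'-GACCCGCACUUCCAGCAAAGAGGAGAAGCCUCGGCUGAAUCCUGGGGCGAAGGUAGAAAUGGGGGACGCUACGUA-3'

RNA polymerase reads the template 3'→5' and synthesizes mRNA 5'→3' by base-pairing (A→U, T→A, G↔C). The complement of the template is ATGCATCGCAGGGGGTAAAGATGGAAGCGGGGTCCTAAGTCGGCTCCGAAGAGGAGAAACGACCTTCACGCCCAG; antiparallel, so 5'→3' the coding strand is GACCCGCACTTCCAGCAAAGAGGAGAAGCCTCGGCTGAATCCTGGGGCGAAGGTAGAAATGGGGGACGCTACGTA. Replace T with U for the mRNA.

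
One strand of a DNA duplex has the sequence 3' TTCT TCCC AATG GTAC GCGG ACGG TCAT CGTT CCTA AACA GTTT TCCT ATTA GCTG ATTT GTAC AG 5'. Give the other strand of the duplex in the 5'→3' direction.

The strand is given 3'→5', so its complement runs 5'→3' in the same left-to-right order: pair each base A↔T, G↔C.

5'-AAGAAGGGTTACCATGCGCCTGCCAGTAGCAAGGATTTGTCAAAAGGATAATCGACTAAACATGTC-3'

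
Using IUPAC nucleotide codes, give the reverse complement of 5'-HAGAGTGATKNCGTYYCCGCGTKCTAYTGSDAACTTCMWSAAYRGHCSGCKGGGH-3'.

5′-DCCCMGCSGDCYRTTSWKGAAGTTHSCARTAGMACGCGGRRACGNMATCACTCTD-3′

Standard pairs A↔T, G↔C; ambiguity codes pair R↔Y, M↔K, W↔W, S↔S, D↔H, N↔N. Complement (DTCTCACTAMNGCARRGGCGCAMGATRACSHTTGAAGKWSTTRYCDGSCGMCCCD), then reverse for 5'→3'.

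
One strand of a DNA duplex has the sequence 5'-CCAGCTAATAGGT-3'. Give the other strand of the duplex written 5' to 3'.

Pairing A↔T and G↔C gives GGTCGATTATCCA, running 3'→5'. Reverse for the 5'→3' convention.

5'-ACCTATTAGCTGG-3'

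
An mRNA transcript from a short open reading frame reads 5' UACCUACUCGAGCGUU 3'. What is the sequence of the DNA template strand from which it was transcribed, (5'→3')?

5′-AACGCTCGAGTAGGTA-3′

Replace U with T to get the coding DNA strand: TACCTACTCGAGCGTT. The template strand is its reverse complement (complement ATGGATGAGCTCGCAA, then reverse).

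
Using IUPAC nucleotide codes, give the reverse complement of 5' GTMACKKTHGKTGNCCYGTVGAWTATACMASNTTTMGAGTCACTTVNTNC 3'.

Standard pairs A↔T, G↔C; ambiguity codes pair Y↔R, M↔K, W↔W, S↔S, H↔D, V↔B, N↔N. Complement (CAKTGMMADCMACNGGRCABCTWATATGKTSNAAAKCTCAGTGAABNANG), then reverse for 5'→3'.

5'-GNANBAAGTGACTCKAAANSTKGTATAWTCBACRGGNCAMCDAMMGTKAC-3'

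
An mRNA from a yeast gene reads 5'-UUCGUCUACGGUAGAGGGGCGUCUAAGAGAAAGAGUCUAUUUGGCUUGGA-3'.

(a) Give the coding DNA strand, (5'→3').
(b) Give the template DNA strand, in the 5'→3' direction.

(a) 5'-TTCGTCTACGGTAGAGGGGCGTCTAAGAGAAAGAGTCTATTTGGCTTGGA-3'
(b) 5'-TCCAAGCCAAATAGACTCTTTCTCTTAGACGCCCCTCTACCGTAGACGAA-3'

(a) The coding strand matches the mRNA with U→T.
(b) The template strand is the reverse complement of the coding strand.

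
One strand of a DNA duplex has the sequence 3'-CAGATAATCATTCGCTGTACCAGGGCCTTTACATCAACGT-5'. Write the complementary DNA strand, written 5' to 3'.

5'-GTCTATTAGTAAGCGACATGGTCCCGGAAATGTAGTTGCA-3'

The strand is given 3'→5', so its complement runs 5'→3' in the same left-to-right order: pair each base A↔T, G↔C.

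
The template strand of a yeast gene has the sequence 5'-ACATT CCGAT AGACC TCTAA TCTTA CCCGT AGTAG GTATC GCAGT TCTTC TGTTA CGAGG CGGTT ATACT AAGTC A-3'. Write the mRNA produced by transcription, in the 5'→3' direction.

5'-UGACUUAGUAUAACCGCCUCGUAACAGAAGAACUGCGAUACCUACUACGGGUAAGAUUAGAGGUCUAUCGGAAUGU-3'

The mRNA has the sequence of the coding strand (reverse complement of the template) with T→U. Reverse complement of ACATTCCGATAGACCTCTAATCTTACCCGTAGTAGGTATCGCAGTTCTTCTGTTACGAGGCGGTTATACTAAGTCA is TGACTTAGTATAACCGCCTCGTAACAGAAGAACTGCGATACCTACTACGGGTAAGATTAGAGGTCTATCGGAATGT; then T→U.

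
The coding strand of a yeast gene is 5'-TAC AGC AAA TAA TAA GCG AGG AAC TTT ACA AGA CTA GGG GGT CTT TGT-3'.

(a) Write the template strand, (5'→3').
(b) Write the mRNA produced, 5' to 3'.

(a) 5'-ACAAAGACCCCCTAGTCTTGTAAAGTTCCTCGCTTATTATTTGCTGTA-3'
(b) 5′-UACAGCAAAUAAUAAGCGAGGAACUUUACAAGACUAGGGGGUCUUUGU-3′

(a) The template strand is the reverse complement of the coding strand: complement ATGTCGTTTATTATTCGCTCCTTGAAATGTTCTGATCCCCCAGAAACA, then reverse.
(b) mRNA matches the coding strand with T→U.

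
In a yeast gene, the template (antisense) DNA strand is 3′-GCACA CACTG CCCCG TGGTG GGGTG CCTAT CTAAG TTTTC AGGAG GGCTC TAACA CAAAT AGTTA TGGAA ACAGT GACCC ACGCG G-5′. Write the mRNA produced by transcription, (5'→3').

Reading the template 3'→5' as shown, RNA polymerase pairs each base (A→U, T→A, G↔C) to build mRNA 5'→3' directly.

5′-CGUGUGUGACGGGGCACCACCCCACGGAUAGAUUCAAAAGUCCUCCCGAGAUUGUGUUUAUCAAUACCUUUGUCACUGGGUGCGCC-3′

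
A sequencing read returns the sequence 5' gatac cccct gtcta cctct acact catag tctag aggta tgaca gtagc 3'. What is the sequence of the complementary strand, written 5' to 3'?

5′-GCTACTGTCATACCTCTAGACTATGAGTGTAGAGGTAGACAGGGGGTATC-3′

The complement of GATACCCCCTGTCTACCTCTACACTCATAGTCTAGAGGTATGACAGTAGC is CTATGGGGGACAGATGGAGATGTGAGTATCAGATCTCCATACTGTCATCG (A↔T, G↔C). DNA strands are antiparallel, so the complementary strand runs 3'→5'; reversing gives the 5'→3' form.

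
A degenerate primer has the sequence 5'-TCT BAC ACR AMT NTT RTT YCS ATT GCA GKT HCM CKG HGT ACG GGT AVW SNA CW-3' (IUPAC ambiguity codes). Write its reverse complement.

5'-WGTNSWBTACCCGTACDCMGKGDAMCTGCAATSGRAAYAANAKTYGTGTVAGA-3'

Standard pairs A↔T, G↔C; ambiguity codes pair R↔Y, M↔K, W↔W, S↔S, B↔V, H↔D, N↔N. Complement (AGAVTGTGYTKANAAYAARGSTAACGTCMADGKGMCDCATGCCCATBWSNTGW), then reverse for 5'→3'.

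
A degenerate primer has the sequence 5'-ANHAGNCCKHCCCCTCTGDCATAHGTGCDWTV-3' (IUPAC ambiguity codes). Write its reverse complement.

Standard pairs A↔T, G↔C; ambiguity codes pair K↔M, W↔W, D↔H, V↔B, N↔N. Complement (TNDTCNGGMDGGGGAGACHGTATDCACGHWAB), then reverse for 5'→3'.

5'-BAWHGCACDTATGHCAGAGGGGDMGGNCTDNT-3'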